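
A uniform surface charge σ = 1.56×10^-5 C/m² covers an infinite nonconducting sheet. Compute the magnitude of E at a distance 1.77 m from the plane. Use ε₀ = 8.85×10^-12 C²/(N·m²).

E ≈ 8.81×10^5 N/C

Choose a cylindrical pillbox piercing the sheet, end faces (area A) parallel to it.
Flux Φ = 2EA and Q_enc = σA, so 2EA = σA/ε₀ ⇒ E = |σ|/(2ε₀), independent of distance.
E = |σ|/(2ε₀) = (1.56×10^-5)/(2·8.85×10^-12) = 8.81e5 N/C.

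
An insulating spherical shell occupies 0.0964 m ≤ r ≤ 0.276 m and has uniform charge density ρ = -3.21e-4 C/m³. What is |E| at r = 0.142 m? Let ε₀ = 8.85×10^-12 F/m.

1.18e6 N/C

Take a concentric spherical Gaussian surface of radius r = 0.142 m (within the shell material, 0.0964 m < r < 0.276 m).
Enclosed charge is the volume from a to r: Q_enc = (4π/3)ρ(r³ − a³) = -2.645×10^-6 C.
Gauss's law: E·4πr² = Q_enc/ε₀.
E = |Q_enc|/(4πε₀r²) = (2.645×10^-6)/(4π·8.85×10^-12·(0.142)²) = 1.18×10^6 N/C.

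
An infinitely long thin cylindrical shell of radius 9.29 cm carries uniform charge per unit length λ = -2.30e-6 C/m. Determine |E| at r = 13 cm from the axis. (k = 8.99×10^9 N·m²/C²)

E ≈ 3.18×10^5 V/m

Take a coaxial cylindrical Gaussian surface of radius r = 13 cm and length L (r > 9.29 cm).
The full line charge is enclosed: λ_enc = -2.30×10^-6 C/m.
By Gauss's law (flux through the curved wall only), E·2πrL = λ_enc L/ε₀.
E = 2k|λ_enc|/r = 2(8.99×10^9)(2.30e-6)/(0.13) = 3.18×10^5 N/C.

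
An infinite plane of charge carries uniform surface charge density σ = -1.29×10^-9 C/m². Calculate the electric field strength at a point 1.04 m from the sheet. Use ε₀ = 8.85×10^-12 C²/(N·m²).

|E| = 72.9 V/m

The symmetry is planar: E is normal to the sheet and the same magnitude on both sides. Take a pillbox straddling the sheet with end-cap area A.
Flux Φ = 2EA and Q_enc = σA, so 2EA = σA/ε₀ ⇒ E = |σ|/(2ε₀), independent of distance.
E = |σ|/(2ε₀) = (1.29×10^-9)/(2·8.85×10^-12) = 72.9 N/C.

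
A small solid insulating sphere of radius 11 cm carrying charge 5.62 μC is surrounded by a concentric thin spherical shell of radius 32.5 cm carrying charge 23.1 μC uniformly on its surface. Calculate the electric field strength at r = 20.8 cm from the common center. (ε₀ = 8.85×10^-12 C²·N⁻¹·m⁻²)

Symmetry ⇒ E = E(r) r̂. Gaussian sphere of radius r = 20.8 cm (between the bodies, 11 cm < r < 32.5 cm).
Only the inner charge is enclosed; the outer shell contributes nothing inside itself. Q_enc = 5.62 μC = 5.62×10^-6 C.
Applying ∮E·dA = Q_enc/ε₀ with Φ = E(4πr²):
E = |Q_enc|/(4πε₀r²) = (5.62e-6)/(4π·8.85×10^-12·(0.208)²) = 1.17×10^6 N/C.

E ≈ 1.17×10^6 N/C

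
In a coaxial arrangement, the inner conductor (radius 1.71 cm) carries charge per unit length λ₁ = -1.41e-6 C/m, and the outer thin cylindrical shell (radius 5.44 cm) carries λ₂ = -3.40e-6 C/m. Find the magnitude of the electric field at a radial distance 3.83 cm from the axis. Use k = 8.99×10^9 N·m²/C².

Take a coaxial cylindrical Gaussian surface of radius r = 3.83 cm and length L (between the conductors, 1.71 cm < r < 5.44 cm).
Only the inner wire is enclosed; the outer shell contributes nothing inside itself. λ_enc = λ₁ = -1.41×10^-6 C/m.
Gauss's law: E·2πrL = λ_enc L/ε₀.
E = 2k|λ_enc|/r = 2(8.99×10^9)(1.41e-6)/(0.0383) = 6.62×10^5 N/C.

E ≈ 6.62×10^5 N/C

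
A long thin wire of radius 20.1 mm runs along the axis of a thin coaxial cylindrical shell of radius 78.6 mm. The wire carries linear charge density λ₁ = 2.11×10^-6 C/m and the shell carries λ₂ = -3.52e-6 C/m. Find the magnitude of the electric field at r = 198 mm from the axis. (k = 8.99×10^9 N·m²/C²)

Take a coaxial cylindrical Gaussian surface of radius r = 198 mm and length L (r > 78.6 mm, enclosing both).
λ_enc = λ₁ + λ₂ = (2.11×10^-6) + (-3.52×10^-6) = -1.41e-6 C/m.
Applying ∮E·dA = Q_enc/ε₀ with the end caps contributing no flux:
E = 2k|λ_enc|/r = 2(8.99×10^9)(1.41×10^-6)/(0.198) = 1.28×10^5 N/C.

E ≈ 1.28e5 N/C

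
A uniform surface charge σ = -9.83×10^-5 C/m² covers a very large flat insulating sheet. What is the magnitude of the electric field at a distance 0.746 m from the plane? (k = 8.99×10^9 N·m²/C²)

5.55×10^6 V/m

Choose a cylindrical pillbox piercing the sheet, end faces (area A) parallel to it.
Only the two end caps contribute flux: Φ = 2EA. With Q_enc = σA, Gauss's law gives E = |σ|/(2ε₀).
E = 2πk|σ| = 2π(8.99×10^9)(9.83×10^-5) = 5.55×10^6 N/C.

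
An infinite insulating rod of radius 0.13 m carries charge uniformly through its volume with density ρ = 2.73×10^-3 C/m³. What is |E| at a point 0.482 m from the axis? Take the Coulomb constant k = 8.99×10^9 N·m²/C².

5.41e6 N/C

Choose a coaxial cylinder of radius r = 0.482 m (arbitrary length L) as the Gaussian surface (r > 0.13 m, full cross-section enclosed).
λ_enc = ρ·πR² = (2.73×10^-3)π(0.13)² = 1.449e-4 C/m.
By Gauss's law (flux through the curved wall only), E·2πrL = λ_enc L/ε₀.
E = 2k|λ_enc|/r = 2(8.99×10^9)(1.449×10^-4)/(0.482) = 5.41×10^6 N/C.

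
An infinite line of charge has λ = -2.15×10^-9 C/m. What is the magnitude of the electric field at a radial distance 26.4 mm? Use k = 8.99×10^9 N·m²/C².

E = 1.46×10^3 N/C

By cylindrical symmetry E is radial; use a coaxial Gaussian cylinder of radius 26.4 mm and length L.
Q_enc = λL, so λ_enc = -2.15×10^-9 C/m.
Since E is radial and uniform over the curved surface, Φ = E·2πrL = Q_enc/ε₀ = λ_enc L/ε₀.
E = 2k|λ_enc|/r = 2(8.99×10^9)(2.15×10^-9)/(0.0264) = 1.46e3 N/C.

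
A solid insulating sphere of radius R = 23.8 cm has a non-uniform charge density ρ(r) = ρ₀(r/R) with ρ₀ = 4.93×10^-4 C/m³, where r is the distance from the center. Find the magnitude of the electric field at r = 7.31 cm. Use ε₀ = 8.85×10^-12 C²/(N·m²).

By spherical symmetry E is radial; choose a Gaussian sphere of radius r = 7.31 cm (r < R).
Q_enc = ∫₀^r ρ(r')·4πr'² dr' = (4πρ₀/R) ∫₀^r r'^3 dr' = 4πρ₀ r^4/(4·R) = 1.858e-7 C.
Since E is radial and uniform over the Gaussian sphere, Φ = E·4πr² = Q_enc/ε₀.
E = |Q_enc|/(4πε₀r²) = (1.858×10^-7)/(4π·8.85×10^-12·(0.0731)²) = 3.13×10^5 N/C.

E ≈ 3.13e5 N/C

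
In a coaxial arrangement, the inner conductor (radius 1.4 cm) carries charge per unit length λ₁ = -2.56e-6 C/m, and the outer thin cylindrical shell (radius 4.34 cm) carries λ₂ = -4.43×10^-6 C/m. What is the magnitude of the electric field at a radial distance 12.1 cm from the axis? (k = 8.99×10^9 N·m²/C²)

Take a coaxial cylindrical Gaussian surface of radius r = 12.1 cm and length L (r > 4.34 cm, enclosing both).
λ_enc = λ₁ + λ₂ = (-2.56×10^-6) + (-4.43×10^-6) = -6.99×10^-6 C/m.
Gauss's law: E·2πrL = λ_enc L/ε₀.
E = 2k|λ_enc|/r = 2(8.99×10^9)(6.99e-6)/(0.121) = 1.04e6 N/C.

|E| = 1.04×10^6 N/C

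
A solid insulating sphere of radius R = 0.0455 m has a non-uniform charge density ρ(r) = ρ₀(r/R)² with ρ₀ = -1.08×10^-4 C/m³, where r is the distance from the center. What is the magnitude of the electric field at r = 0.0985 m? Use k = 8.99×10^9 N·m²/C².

By spherical symmetry E is radial; choose a Gaussian sphere of radius r = 0.0985 m (r > R, all charge enclosed).
Q_enc = 4π ∫₀^R ρ₀(r'/R)^2 r'² dr' = 4πρ₀R³/5 = -2.557e-8 C.
Gauss's law: E·4πr² = Q_enc/ε₀.
E = k|Q_enc|/r² = (8.99×10^9)(2.557×10^-8)/(0.0985)² = 2.37×10^4 N/C.

2.37×10^4 N/C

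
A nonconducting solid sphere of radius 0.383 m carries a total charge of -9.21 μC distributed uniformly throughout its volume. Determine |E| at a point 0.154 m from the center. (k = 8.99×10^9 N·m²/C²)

Use a concentric Gaussian sphere at r = 0.154 m (r < R).
For a uniform sphere the enclosed fraction is (r/R)³, so Q_enc = (-9.21 μC)(0.154/0.383)³ = -5.987×10^-7 C.
Gauss's law: E·4πr² = Q_enc/ε₀.
E = k|Q_enc|/r² = (8.99×10^9)(5.987e-7)/(0.154)² = 2.27e5 N/C.

E = 2.27e5 V/m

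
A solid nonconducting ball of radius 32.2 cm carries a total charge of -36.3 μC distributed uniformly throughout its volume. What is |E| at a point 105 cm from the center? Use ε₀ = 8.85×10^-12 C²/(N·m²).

2.96×10^5 V/m

Use a concentric Gaussian sphere at r = 105 cm (r > R, so the entire charge is enclosed).
Q_enc = -36.3 μC = -3.63×10^-5 C.
Gauss's law: E·4πr² = Q_enc/ε₀.
E = |Q_enc|/(4πε₀r²) = (3.63×10^-5)/(4π·8.85×10^-12·(1.05)²) = 2.96×10^5 N/C.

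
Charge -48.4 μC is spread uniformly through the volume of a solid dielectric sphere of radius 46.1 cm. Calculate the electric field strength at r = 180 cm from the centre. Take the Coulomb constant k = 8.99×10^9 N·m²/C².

|E| ≈ 1.34×10^5 V/m

By spherical symmetry E is radial; choose a Gaussian sphere of radius r = 180 cm (r > R, so the entire charge is enclosed).
Q_enc = -48.4 μC = -4.84×10^-5 C.
Since E is radial and uniform over the Gaussian sphere, Φ = E·4πr² = Q_enc/ε₀.
E = k|Q_enc|/r² = (8.99×10^9)(4.84×10^-5)/(1.8)² = 1.34e5 N/C.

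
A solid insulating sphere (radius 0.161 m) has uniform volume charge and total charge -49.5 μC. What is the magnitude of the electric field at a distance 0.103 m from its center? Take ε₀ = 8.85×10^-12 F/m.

Symmetry ⇒ E = E(r) r̂. Gaussian sphere of radius r = 0.103 m (r < R).
Only the charge within r is enclosed: Q_enc = Q·(r/R)³ = (-49.5 μC)·(0.103 m/0.161 m)³ = -1.296e-5 C.
Applying ∮E·dA = Q_enc/ε₀ with Φ = E(4πr²):
E = |Q_enc|/(4πε₀r²) = (1.296×10^-5)/(4π·8.85×10^-12·(0.103)²) = 1.10×10^7 N/C.

1.10×10^7 V/m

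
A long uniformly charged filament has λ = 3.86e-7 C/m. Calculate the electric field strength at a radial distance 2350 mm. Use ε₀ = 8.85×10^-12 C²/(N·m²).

By cylindrical symmetry E is radial; use a coaxial Gaussian cylinder of radius 2350 mm and length L.
Q_enc = λL, so λ_enc = 3.86×10^-7 C/m.
Gauss's law: E·2πrL = λ_enc L/ε₀.
E = |λ_enc|/(2πε₀r) = (3.86×10^-7)/(2π·8.85×10^-12·2.35) = 2.95×10^3 N/C.

E = 2.95×10^3 N/C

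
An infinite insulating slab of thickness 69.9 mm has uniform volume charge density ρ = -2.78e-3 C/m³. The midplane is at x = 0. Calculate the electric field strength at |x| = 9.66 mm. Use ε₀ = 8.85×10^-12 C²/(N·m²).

E = 3.03×10^6 N/C

By symmetry E is perpendicular to the slab. A Gaussian pillbox from −9.66 mm to +9.66 mm (face area A) lies entirely within the slab.
Q_enc = ρ·(2x)·A and flux = 2EA, so 2EA = 2ρxA/ε₀ ⇒ E = |ρ|x/ε₀.
E = (2.78×10^-3)(0.00966)/(8.85×10^-12) = 3.03×10^6 N/C.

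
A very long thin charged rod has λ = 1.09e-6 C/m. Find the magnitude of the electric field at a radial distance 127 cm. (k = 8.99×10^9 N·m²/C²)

Choose a coaxial cylinder of radius r = 127 cm (arbitrary length L) as the Gaussian surface.
Q_enc = λL, so λ_enc = 1.09e-6 C/m.
Gauss's law: E·2πrL = λ_enc L/ε₀.
E = 2k|λ_enc|/r = 2(8.99×10^9)(1.09e-6)/(1.27) = 1.54e4 N/C.

E ≈ 1.54×10^4 V/m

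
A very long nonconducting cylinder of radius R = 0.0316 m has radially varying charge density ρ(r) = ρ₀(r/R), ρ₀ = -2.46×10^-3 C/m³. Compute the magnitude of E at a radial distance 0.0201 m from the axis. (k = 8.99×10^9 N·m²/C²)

E = 1.18×10^6 N/C

Coaxial Gaussian cylinder, radius r = 0.0201 m, length L (r < R).
λ_enc = ∫₀^r ρ(r')·2πr' dr' = (2πρ₀/R)·r^3/3 = -1.324e-6 C/m.
Applying ∮E·dA = Q_enc/ε₀ with the end caps contributing no flux:
E = 2k|λ_enc|/r = 2(8.99×10^9)(1.324×10^-6)/(0.0201) = 1.18e6 N/C.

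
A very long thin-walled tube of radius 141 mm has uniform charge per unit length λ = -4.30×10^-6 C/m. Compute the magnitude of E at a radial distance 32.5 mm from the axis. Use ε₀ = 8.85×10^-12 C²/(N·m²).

|E| = 0 N/C

Choose a coaxial cylinder of radius r = 32.5 mm (arbitrary length L) as the Gaussian surface (r < 141 mm, inside the shell).
All the surface charge lies outside this cylinder: Q_enc = 0, hence E = 0.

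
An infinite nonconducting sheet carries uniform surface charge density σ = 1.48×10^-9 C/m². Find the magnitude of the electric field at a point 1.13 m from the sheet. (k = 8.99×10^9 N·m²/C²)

83.6 V/m

By planar symmetry E is perpendicular to the sheet and uniform; use a Gaussian pillbox with flat faces of area A on each side of the sheet.
Only the two end caps contribute flux: Φ = 2EA. With Q_enc = σA, Gauss's law gives E = |σ|/(2ε₀).
E = 2πk|σ| = 2π(8.99×10^9)(1.48×10^-9) = 83.6 N/C.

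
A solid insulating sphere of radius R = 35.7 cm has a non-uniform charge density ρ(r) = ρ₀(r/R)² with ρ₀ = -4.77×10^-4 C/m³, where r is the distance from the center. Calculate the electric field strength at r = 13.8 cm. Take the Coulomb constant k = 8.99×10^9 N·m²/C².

E ≈ 2.22×10^5 N/C

By spherical symmetry E is radial; choose a Gaussian sphere of radius r = 13.8 cm (r < R).
Integrate the density: Q_enc = 4π ∫₀^r ρ₀(r'/R)^2 r'² dr' = 4πρ₀ r^5/(5·R²) = -4.708×10^-7 C.
Applying ∮E·dA = Q_enc/ε₀ with Φ = E(4πr²):
E = k|Q_enc|/r² = (8.99×10^9)(4.708×10^-7)/(0.138)² = 2.22×10^5 N/C.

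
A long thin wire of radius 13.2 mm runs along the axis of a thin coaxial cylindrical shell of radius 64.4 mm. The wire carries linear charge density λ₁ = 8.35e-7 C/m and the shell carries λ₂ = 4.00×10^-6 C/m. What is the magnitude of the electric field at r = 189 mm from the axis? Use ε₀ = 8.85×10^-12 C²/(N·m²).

Take a coaxial cylindrical Gaussian surface of radius r = 189 mm and length L (r > 64.4 mm, enclosing both).
λ_enc = λ₁ + λ₂ = (8.35×10^-7) + (4.00×10^-6) = 4.835×10^-6 C/m.
Gauss's law: E·2πrL = λ_enc L/ε₀.
E = |λ_enc|/(2πε₀r) = (4.835e-6)/(2π·8.85×10^-12·0.189) = 4.60×10^5 N/C.

|E| ≈ 4.60e5 V/m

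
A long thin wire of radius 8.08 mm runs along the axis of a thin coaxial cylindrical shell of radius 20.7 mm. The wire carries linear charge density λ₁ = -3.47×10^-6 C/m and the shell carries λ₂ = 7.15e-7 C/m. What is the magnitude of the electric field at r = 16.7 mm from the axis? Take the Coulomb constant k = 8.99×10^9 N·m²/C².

E ≈ 3.74×10^6 V/m

By cylindrical symmetry E is radial; use a coaxial Gaussian cylinder of radius 16.7 mm and length L (between the conductors, 8.08 mm < r < 20.7 mm).
Only the inner wire is enclosed; the outer shell contributes nothing inside itself. λ_enc = λ₁ = -3.47×10^-6 C/m.
Gauss's law: E·2πrL = λ_enc L/ε₀.
E = 2k|λ_enc|/r = 2(8.99×10^9)(3.47e-6)/(0.0167) = 3.74×10^6 N/C.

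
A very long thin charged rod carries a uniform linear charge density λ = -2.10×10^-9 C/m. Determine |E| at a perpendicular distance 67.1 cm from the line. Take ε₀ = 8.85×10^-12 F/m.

By cylindrical symmetry E is radial; use a coaxial Gaussian cylinder of radius 67.1 cm and length L.
Q_enc = λL, so λ_enc = -2.10×10^-9 C/m.
By Gauss's law (flux through the curved wall only), E·2πrL = λ_enc L/ε₀.
E = |λ_enc|/(2πε₀r) = (2.10×10^-9)/(2π·8.85×10^-12·0.671) = 56.3 N/C.

56.3 N/C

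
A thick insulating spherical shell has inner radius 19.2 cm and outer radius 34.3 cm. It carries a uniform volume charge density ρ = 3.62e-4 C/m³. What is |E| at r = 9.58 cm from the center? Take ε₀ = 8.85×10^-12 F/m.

E = 0

Use a concentric Gaussian sphere at r = 9.58 cm (r < 19.2 cm, inside the empty cavity).
Q_enc = 0 (all charge lies at larger r); Gauss's law gives E = 0.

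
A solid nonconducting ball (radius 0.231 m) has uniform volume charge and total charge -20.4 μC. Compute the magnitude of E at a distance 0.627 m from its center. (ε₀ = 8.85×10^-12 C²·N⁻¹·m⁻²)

E = 4.67×10^5 N/C

By spherical symmetry E is radial; choose a Gaussian sphere of radius r = 0.627 m (r > R, so the entire charge is enclosed).
Q_enc = -20.4 μC = -2.04×10^-5 C.
Since E is radial and uniform over the Gaussian sphere, Φ = E·4πr² = Q_enc/ε₀.
E = |Q_enc|/(4πε₀r²) = (2.04×10^-5)/(4π·8.85×10^-12·(0.627)²) = 4.67×10^5 N/C.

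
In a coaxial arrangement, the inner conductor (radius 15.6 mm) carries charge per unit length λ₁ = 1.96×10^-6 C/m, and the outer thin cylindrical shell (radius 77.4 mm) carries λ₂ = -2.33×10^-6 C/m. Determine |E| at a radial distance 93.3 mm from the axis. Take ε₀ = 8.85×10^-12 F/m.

E = 7.13e4 N/C

Choose a coaxial cylinder of radius r = 93.3 mm (arbitrary length L) as the Gaussian surface (r > 77.4 mm, enclosing both).
λ_enc = λ₁ + λ₂ = (1.96×10^-6) + (-2.33×10^-6) = -3.70e-7 C/m.
Applying ∮E·dA = Q_enc/ε₀ with the end caps contributing no flux:
E = |λ_enc|/(2πε₀r) = (3.70×10^-7)/(2π·8.85×10^-12·0.0933) = 7.13×10^4 N/C.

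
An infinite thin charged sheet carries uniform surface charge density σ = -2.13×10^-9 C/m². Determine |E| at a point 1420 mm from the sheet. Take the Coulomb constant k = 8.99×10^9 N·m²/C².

Choose a cylindrical pillbox piercing the sheet, end faces (area A) parallel to it.
Flux Φ = 2EA and Q_enc = σA, so 2EA = σA/ε₀ ⇒ E = |σ|/(2ε₀), independent of distance.
E = 2πk|σ| = 2π(8.99×10^9)(2.13e-9) = 120 N/C.

E ≈ 120 V/m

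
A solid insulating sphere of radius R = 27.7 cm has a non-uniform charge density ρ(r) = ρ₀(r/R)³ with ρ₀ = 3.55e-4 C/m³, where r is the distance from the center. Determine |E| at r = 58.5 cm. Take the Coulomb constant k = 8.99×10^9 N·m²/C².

Use a concentric Gaussian sphere at r = 58.5 cm (r > R, all charge enclosed).
Q_enc = 4π ∫₀^R ρ₀(r'/R)^3 r'² dr' = 4πρ₀R³/6 = 1.58×10^-5 C.
By Gauss's law, ∮E·dA = E·4πr² = Q_enc/ε₀.
E = k|Q_enc|/r² = (8.99×10^9)(1.58e-5)/(0.585)² = 4.15×10^5 N/C.

|E| ≈ 4.15e5 V/m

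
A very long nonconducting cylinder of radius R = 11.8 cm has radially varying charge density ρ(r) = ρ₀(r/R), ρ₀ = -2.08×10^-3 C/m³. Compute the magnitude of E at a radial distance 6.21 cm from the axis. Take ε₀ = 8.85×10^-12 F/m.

|E| = 2.56×10^6 V/m

Choose a coaxial cylinder of radius r = 6.21 cm (arbitrary length L) as the Gaussian surface (r < R).
λ_enc = ∫₀^r ρ(r')·2πr' dr' = (2πρ₀/R)·r^3/3 = -8.841e-6 C/m.
Since E is radial and uniform over the curved surface, Φ = E·2πrL = Q_enc/ε₀ = λ_enc L/ε₀.
E = |λ_enc|/(2πε₀r) = (8.841×10^-6)/(2π·8.85×10^-12·0.0621) = 2.56×10^6 N/C.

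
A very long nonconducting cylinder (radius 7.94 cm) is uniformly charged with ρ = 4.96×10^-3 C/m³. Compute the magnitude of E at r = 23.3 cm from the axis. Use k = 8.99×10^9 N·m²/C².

Take a coaxial cylindrical Gaussian surface of radius r = 23.3 cm and length L (r > 7.94 cm, full cross-section enclosed).
λ_enc = ρ·πR² = (4.96×10^-3)π(0.0794)² = 9.824e-5 C/m.
Applying ∮E·dA = Q_enc/ε₀ with the end caps contributing no flux:
E = 2k|λ_enc|/r = 2(8.99×10^9)(9.824×10^-5)/(0.233) = 7.58×10^6 N/C.

E ≈ 7.58×10^6 N/C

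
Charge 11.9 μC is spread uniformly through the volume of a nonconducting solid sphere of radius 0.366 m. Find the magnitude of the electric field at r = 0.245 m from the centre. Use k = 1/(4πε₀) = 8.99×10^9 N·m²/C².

5.35×10^5 N/C

Use a concentric Gaussian sphere at r = 0.245 m (r < R).
Only the charge within r is enclosed: Q_enc = Q·(r/R)³ = (11.9 μC)·(0.245 m/0.366 m)³ = 3.569×10^-6 C.
By Gauss's law, ∮E·dA = E·4πr² = Q_enc/ε₀.
E = k|Q_enc|/r² = (8.99×10^9)(3.569×10^-6)/(0.245)² = 5.35×10^5 N/C.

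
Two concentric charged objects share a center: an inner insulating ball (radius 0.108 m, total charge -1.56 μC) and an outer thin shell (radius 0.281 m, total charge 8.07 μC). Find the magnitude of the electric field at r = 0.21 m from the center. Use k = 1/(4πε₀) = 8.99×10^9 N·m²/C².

|E| = 3.18×10^5 V/m

Symmetry ⇒ E = E(r) r̂. Gaussian sphere of radius r = 0.21 m (between the bodies, 0.108 m < r < 0.281 m).
Only the inner charge is enclosed; the outer shell contributes nothing inside itself. Q_enc = -1.56 μC = -1.56×10^-6 C.
By Gauss's law, ∮E·dA = E·4πr² = Q_enc/ε₀.
E = k|Q_enc|/r² = (8.99×10^9)(1.56×10^-6)/(0.21)² = 3.18×10^5 N/C.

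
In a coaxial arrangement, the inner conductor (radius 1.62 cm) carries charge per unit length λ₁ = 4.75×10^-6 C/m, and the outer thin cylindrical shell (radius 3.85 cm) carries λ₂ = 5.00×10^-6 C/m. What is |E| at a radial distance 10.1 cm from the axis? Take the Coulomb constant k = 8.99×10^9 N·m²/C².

1.74e6 N/C

Coaxial Gaussian cylinder, radius r = 10.1 cm, length L (r > 3.85 cm, enclosing both).
λ_enc = λ₁ + λ₂ = (4.75×10^-6) + (5.00×10^-6) = 9.75e-6 C/m.
Applying ∮E·dA = Q_enc/ε₀ with the end caps contributing no flux:
E = 2k|λ_enc|/r = 2(8.99×10^9)(9.75×10^-6)/(0.101) = 1.74×10^6 N/C.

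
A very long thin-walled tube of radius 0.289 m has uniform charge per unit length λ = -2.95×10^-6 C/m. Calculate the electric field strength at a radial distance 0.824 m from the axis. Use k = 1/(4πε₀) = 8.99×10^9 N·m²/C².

E ≈ 6.44e4 N/C

Coaxial Gaussian cylinder, radius r = 0.824 m, length L (r > 0.289 m).
The full line charge is enclosed: λ_enc = -2.95×10^-6 C/m.
Since E is radial and uniform over the curved surface, Φ = E·2πrL = Q_enc/ε₀ = λ_enc L/ε₀.
E = 2k|λ_enc|/r = 2(8.99×10^9)(2.95×10^-6)/(0.824) = 6.44×10^4 N/C.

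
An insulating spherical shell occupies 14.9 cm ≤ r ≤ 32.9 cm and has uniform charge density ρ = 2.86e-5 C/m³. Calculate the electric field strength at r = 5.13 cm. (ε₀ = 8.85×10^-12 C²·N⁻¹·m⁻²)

By spherical symmetry E is radial; choose a Gaussian sphere of radius r = 5.13 cm (r < 14.9 cm, inside the empty cavity).
No charge is enclosed, so by Gauss's law E·4πr² = 0 ⇒ E = 0.

E = 0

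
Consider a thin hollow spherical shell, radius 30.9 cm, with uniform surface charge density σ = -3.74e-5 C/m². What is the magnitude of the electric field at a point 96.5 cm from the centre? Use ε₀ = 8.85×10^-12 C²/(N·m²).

Take a concentric spherical Gaussian surface of radius r = 96.5 cm (r > 30.9 cm).
The entire shell is enclosed: Q_enc = σ·4πR² = (-3.74×10^-5)·4π·(0.309)² = -4.487e-5 C.
Since E is radial and uniform over the Gaussian sphere, Φ = E·4πr² = Q_enc/ε₀.
E = |Q_enc|/(4πε₀r²) = (4.487×10^-5)/(4π·8.85×10^-12·(0.965)²) = 4.33e5 N/C.

|E| ≈ 4.33e5 N/C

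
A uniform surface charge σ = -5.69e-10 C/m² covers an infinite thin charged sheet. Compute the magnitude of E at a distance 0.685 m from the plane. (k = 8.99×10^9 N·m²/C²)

By planar symmetry E is perpendicular to the sheet and uniform; use a Gaussian pillbox with flat faces of area A on each side of the sheet.
Flux Φ = 2EA and Q_enc = σA, so 2EA = σA/ε₀ ⇒ E = |σ|/(2ε₀), independent of distance.
E = 2πk|σ| = 2π(8.99×10^9)(5.69×10^-10) = 32.1 N/C.

E = 32.1 V/m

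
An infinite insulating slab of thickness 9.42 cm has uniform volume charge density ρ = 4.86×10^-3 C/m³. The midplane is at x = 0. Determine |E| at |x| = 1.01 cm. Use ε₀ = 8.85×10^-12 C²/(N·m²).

By symmetry E is perpendicular to the slab. A Gaussian pillbox from −1.01 cm to +1.01 cm (face area A) lies entirely within the slab.
Q_enc = ρ·(2x)·A and flux = 2EA, so 2EA = 2ρxA/ε₀ ⇒ E = |ρ|x/ε₀.
E = (4.86×10^-3)(0.0101)/(8.85×10^-12) = 5.55e6 N/C.

E = 5.55e6 N/C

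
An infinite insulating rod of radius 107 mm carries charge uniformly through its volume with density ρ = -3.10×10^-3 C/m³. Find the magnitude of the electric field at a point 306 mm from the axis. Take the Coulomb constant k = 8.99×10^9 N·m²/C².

Choose a coaxial cylinder of radius r = 306 mm (arbitrary length L) as the Gaussian surface (r > 107 mm, full cross-section enclosed).
λ_enc = ρ·πR² = (-3.10e-3)π(0.107)² = -1.115×10^-4 C/m.
By Gauss's law (flux through the curved wall only), E·2πrL = λ_enc L/ε₀.
E = 2k|λ_enc|/r = 2(8.99×10^9)(1.115×10^-4)/(0.306) = 6.55e6 N/C.

6.55×10^6 N/C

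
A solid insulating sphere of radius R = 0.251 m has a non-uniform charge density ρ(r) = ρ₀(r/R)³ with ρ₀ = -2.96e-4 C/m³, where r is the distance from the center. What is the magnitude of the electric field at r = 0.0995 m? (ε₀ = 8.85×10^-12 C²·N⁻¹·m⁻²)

E ≈ 3.46×10^4 N/C

By spherical symmetry E is radial; choose a Gaussian sphere of radius r = 0.0995 m (r < R).
Integrate the density: Q_enc = 4π ∫₀^r ρ₀(r'/R)^3 r'² dr' = 4πρ₀ r^6/(6·R³) = -3.804×10^-8 C.
Since E is radial and uniform over the Gaussian sphere, Φ = E·4πr² = Q_enc/ε₀.
E = |Q_enc|/(4πε₀r²) = (3.804×10^-8)/(4π·8.85×10^-12·(0.0995)²) = 3.46×10^4 N/C.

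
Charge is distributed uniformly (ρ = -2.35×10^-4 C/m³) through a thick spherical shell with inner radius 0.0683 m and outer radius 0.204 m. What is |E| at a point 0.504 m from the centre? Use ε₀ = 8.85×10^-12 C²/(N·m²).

2.85×10^5 N/C

Symmetry ⇒ E = E(r) r̂. Gaussian sphere of radius r = 0.504 m (r > 0.204 m, enclosing the whole shell).
Q_enc = ρ·(4π/3)(b³ − a³) = (-2.35×10^-4)·(4π/3)·((0.204)³ − (0.0683)³) = -8.043×10^-6 C.
Applying ∮E·dA = Q_enc/ε₀ with Φ = E(4πr²):
E = |Q_enc|/(4πε₀r²) = (8.043e-6)/(4π·8.85×10^-12·(0.504)²) = 2.85×10^5 N/C.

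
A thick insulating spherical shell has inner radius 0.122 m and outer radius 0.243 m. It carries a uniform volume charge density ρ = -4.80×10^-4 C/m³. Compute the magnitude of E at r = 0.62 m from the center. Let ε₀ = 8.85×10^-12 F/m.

Use a concentric Gaussian sphere at r = 0.62 m (r > 0.243 m, enclosing the whole shell).
Q_enc = ρ·(4π/3)(b³ − a³) = (-4.80×10^-4)·(4π/3)·((0.243)³ − (0.122)³) = -2.52e-5 C.
Gauss's law: E·4πr² = Q_enc/ε₀.
E = |Q_enc|/(4πε₀r²) = (2.52×10^-5)/(4π·8.85×10^-12·(0.62)²) = 5.89e5 N/C.

E ≈ 5.89e5 V/m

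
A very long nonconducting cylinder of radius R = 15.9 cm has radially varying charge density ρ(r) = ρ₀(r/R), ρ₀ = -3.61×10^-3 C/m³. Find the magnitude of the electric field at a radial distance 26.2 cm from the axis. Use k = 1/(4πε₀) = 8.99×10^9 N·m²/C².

Choose a coaxial cylinder of radius r = 26.2 cm (arbitrary length L) as the Gaussian surface (r > R, full charge per length enclosed).
λ_enc = 2π ∫₀^R ρ₀(r'/R)^1 r' dr' = 2πρ₀R²/3 = -1.911e-4 C/m.
Since E is radial and uniform over the curved surface, Φ = E·2πrL = Q_enc/ε₀ = λ_enc L/ε₀.
E = 2k|λ_enc|/r = 2(8.99×10^9)(1.911×10^-4)/(0.262) = 1.31×10^7 N/C.

E = 1.31e7 N/C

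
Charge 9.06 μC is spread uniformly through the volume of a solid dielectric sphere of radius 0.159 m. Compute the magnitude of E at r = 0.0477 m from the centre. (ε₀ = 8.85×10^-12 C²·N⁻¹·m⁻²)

Use a concentric Gaussian sphere at r = 0.0477 m (r < R).
Only the charge within r is enclosed: Q_enc = Q·(r/R)³ = (9.06 μC)·(0.0477 m/0.159 m)³ = 2.446×10^-7 C.
By Gauss's law, ∮E·dA = E·4πr² = Q_enc/ε₀.
E = |Q_enc|/(4πε₀r²) = (2.446e-7)/(4π·8.85×10^-12·(0.0477)²) = 9.67×10^5 N/C.

E ≈ 9.67e5 N/C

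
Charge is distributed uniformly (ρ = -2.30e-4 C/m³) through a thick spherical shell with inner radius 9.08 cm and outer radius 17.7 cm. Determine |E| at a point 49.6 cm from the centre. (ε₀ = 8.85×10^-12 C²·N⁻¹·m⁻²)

Take a concentric spherical Gaussian surface of radius r = 49.6 cm (r > 17.7 cm, enclosing the whole shell).
Q_enc = ρ·(4π/3)(b³ − a³) = (-2.30e-4)·(4π/3)·((0.177)³ − (0.0908)³) = -4.621×10^-6 C.
Gauss's law: E·4πr² = Q_enc/ε₀.
E = |Q_enc|/(4πε₀r²) = (4.621×10^-6)/(4π·8.85×10^-12·(0.496)²) = 1.69e5 N/C.

|E| = 1.69×10^5 N/C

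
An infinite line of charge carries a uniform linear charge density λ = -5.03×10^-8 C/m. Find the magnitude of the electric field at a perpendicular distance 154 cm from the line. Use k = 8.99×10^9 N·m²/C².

|E| ≈ 587 V/m

Choose a coaxial cylinder of radius r = 154 cm (arbitrary length L) as the Gaussian surface.
Q_enc = λL, so λ_enc = -5.03×10^-8 C/m.
Applying ∮E·dA = Q_enc/ε₀ with the end caps contributing no flux:
E = 2k|λ_enc|/r = 2(8.99×10^9)(5.03e-8)/(1.54) = 587 N/C.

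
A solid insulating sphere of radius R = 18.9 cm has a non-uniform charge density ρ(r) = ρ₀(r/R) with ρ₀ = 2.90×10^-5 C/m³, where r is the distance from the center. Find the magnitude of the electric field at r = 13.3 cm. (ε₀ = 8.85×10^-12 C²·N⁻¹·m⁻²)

E ≈ 7.67×10^4 V/m

Symmetry ⇒ E = E(r) r̂. Gaussian sphere of radius r = 13.3 cm (r < R).
Integrate the density: Q_enc = 4π ∫₀^r ρ₀(r'/R)^1 r'² dr' = 4πρ₀ r^4/(4·R) = 1.508e-7 C.
By Gauss's law, ∮E·dA = E·4πr² = Q_enc/ε₀.
E = |Q_enc|/(4πε₀r²) = (1.508e-7)/(4π·8.85×10^-12·(0.133)²) = 7.67e4 N/C.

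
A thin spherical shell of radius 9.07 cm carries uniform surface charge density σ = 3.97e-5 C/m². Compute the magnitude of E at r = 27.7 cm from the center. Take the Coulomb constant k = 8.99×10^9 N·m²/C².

|E| = 4.81×10^5 N/C

Take a concentric spherical Gaussian surface of radius r = 27.7 cm (r > 9.07 cm).
The entire shell is enclosed: Q_enc = σ·4πR² = (3.97×10^-5)·4π·(0.0907)² = 4.104e-6 C.
Since E is radial and uniform over the Gaussian sphere, Φ = E·4πr² = Q_enc/ε₀.
E = k|Q_enc|/r² = (8.99×10^9)(4.104×10^-6)/(0.277)² = 4.81×10^5 N/C.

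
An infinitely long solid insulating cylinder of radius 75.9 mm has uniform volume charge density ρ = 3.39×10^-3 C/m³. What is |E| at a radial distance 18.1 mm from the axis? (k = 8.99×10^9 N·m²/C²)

E ≈ 3.47e6 N/C

Take a coaxial cylindrical Gaussian surface of radius r = 18.1 mm and length L (r < R).
Charge inside radius r per length L is ρ·πr²·L, so λ_enc = ρπr² = 3.489×10^-6 C/m.
Since E is radial and uniform over the curved surface, Φ = E·2πrL = Q_enc/ε₀ = λ_enc L/ε₀.
E = 2k|λ_enc|/r = 2(8.99×10^9)(3.489e-6)/(0.0181) = 3.47e6 N/C.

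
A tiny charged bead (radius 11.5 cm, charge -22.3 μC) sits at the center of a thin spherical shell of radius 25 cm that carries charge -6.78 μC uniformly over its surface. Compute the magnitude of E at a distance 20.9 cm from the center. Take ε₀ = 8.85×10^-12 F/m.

|E| ≈ 4.59e6 N/C

Symmetry ⇒ E = E(r) r̂. Gaussian sphere of radius r = 20.9 cm (between the bodies, 11.5 cm < r < 25 cm).
Only the inner charge is enclosed; the outer shell contributes nothing inside itself. Q_enc = -22.3 μC = -2.23×10^-5 C.
Since E is radial and uniform over the Gaussian sphere, Φ = E·4πr² = Q_enc/ε₀.
E = |Q_enc|/(4πε₀r²) = (2.23e-5)/(4π·8.85×10^-12·(0.209)²) = 4.59e6 N/C.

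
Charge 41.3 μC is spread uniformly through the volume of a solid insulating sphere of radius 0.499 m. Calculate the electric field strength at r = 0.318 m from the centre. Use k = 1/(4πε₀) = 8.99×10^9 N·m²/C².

|E| ≈ 9.50×10^5 N/C

Use a concentric Gaussian sphere at r = 0.318 m (r < R).
Only the charge within r is enclosed: Q_enc = Q·(r/R)³ = (41.3 μC)·(0.318 m/0.499 m)³ = 1.069e-5 C.
Applying ∮E·dA = Q_enc/ε₀ with Φ = E(4πr²):
E = k|Q_enc|/r² = (8.99×10^9)(1.069×10^-5)/(0.318)² = 9.50e5 N/C.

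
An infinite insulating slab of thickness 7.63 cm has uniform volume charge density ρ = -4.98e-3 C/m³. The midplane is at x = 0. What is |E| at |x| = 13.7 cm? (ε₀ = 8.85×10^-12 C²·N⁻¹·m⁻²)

2.15e7 V/m

The point |x| = 13.7 cm lies outside the slab (half-thickness 0.03815 m). A symmetric pillbox spanning the full slab encloses Q_enc = ρ·d·A.
Flux = 2EA ⇒ E = |ρ|d/(2ε₀), independent of distance outside.
E = (4.98×10^-3)(0.0763)/(2·8.85×10^-12) = 2.15×10^7 N/C.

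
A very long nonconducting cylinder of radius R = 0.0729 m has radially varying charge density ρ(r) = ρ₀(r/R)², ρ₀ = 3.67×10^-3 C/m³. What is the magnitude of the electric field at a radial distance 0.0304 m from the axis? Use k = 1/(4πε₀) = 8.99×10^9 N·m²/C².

E ≈ 5.48e5 V/m

Take a coaxial cylindrical Gaussian surface of radius r = 0.0304 m and length L (r < R).
λ_enc = ∫₀^r ρ(r')·2πr' dr' = (2πρ₀/R²)·r^4/4 = 9.265×10^-7 C/m.
Since E is radial and uniform over the curved surface, Φ = E·2πrL = Q_enc/ε₀ = λ_enc L/ε₀.
E = 2k|λ_enc|/r = 2(8.99×10^9)(9.265e-7)/(0.0304) = 5.48×10^5 N/C.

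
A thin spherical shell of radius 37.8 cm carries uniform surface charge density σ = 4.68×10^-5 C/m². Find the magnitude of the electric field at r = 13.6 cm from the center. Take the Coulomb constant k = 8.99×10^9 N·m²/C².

Use a concentric Gaussian sphere at r = 13.6 cm (inside the shell, r < 37.8 cm).
No charge lies within this surface, so Q_enc = 0 and Gauss's law gives E·4πr² = 0 ⇒ E = 0.

E = 0 (no enclosed charge)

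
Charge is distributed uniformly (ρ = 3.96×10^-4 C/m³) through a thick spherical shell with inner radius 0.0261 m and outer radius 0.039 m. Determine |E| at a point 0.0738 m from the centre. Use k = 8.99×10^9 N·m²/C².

By spherical symmetry E is radial; choose a Gaussian sphere of radius r = 0.0738 m (r > 0.039 m, enclosing the whole shell).
Q_enc = ρ·(4π/3)(b³ − a³) = (3.96×10^-4)·(4π/3)·((0.039)³ − (0.0261)³) = 6.89e-8 C.
Since E is radial and uniform over the Gaussian sphere, Φ = E·4πr² = Q_enc/ε₀.
E = k|Q_enc|/r² = (8.99×10^9)(6.89×10^-8)/(0.0738)² = 1.14×10^5 N/C.

E = 1.14×10^5 N/C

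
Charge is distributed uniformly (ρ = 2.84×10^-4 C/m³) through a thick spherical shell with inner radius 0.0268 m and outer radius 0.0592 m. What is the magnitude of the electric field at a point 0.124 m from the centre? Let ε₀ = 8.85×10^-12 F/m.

|E| = 1.31e5 N/C

Use a concentric Gaussian sphere at r = 0.124 m (r > 0.0592 m, enclosing the whole shell).
Q_enc = ρ·(4π/3)(b³ − a³) = (2.84×10^-4)·(4π/3)·((0.0592)³ − (0.0268)³) = 2.239×10^-7 C.
Applying ∮E·dA = Q_enc/ε₀ with Φ = E(4πr²):
E = |Q_enc|/(4πε₀r²) = (2.239×10^-7)/(4π·8.85×10^-12·(0.124)²) = 1.31e5 N/C.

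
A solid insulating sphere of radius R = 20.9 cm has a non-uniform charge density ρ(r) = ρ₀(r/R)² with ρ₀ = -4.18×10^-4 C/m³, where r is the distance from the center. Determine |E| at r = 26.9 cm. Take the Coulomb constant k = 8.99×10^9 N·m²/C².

Take a concentric spherical Gaussian surface of radius r = 26.9 cm (r > R, all charge enclosed).
Q_enc = 4π ∫₀^R ρ₀(r'/R)^2 r'² dr' = 4πρ₀R³/5 = -9.591e-6 C.
By Gauss's law, ∮E·dA = E·4πr² = Q_enc/ε₀.
E = k|Q_enc|/r² = (8.99×10^9)(9.591×10^-6)/(0.269)² = 1.19×10^6 N/C.

E = 1.19×10^6 N/C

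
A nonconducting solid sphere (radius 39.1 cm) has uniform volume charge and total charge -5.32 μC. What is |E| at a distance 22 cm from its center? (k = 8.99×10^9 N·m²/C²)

E = 1.76×10^5 V/m

Symmetry ⇒ E = E(r) r̂. Gaussian sphere of radius r = 22 cm (r < R).
Only the charge within r is enclosed: Q_enc = Q·(r/R)³ = (-5.32 μC)·(22 cm/39.1 cm)³ = -9.477×10^-7 C.
Gauss's law: E·4πr² = Q_enc/ε₀.
E = k|Q_enc|/r² = (8.99×10^9)(9.477×10^-7)/(0.22)² = 1.76e5 N/C.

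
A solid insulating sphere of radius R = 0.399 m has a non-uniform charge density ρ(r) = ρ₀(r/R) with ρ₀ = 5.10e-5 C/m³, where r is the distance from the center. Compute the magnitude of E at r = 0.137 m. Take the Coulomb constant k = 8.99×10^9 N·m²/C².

|E| = 6.78×10^4 V/m

Symmetry ⇒ E = E(r) r̂. Gaussian sphere of radius r = 0.137 m (r < R).
Q_enc = ∫₀^r ρ(r')·4πr'² dr' = (4πρ₀/R) ∫₀^r r'^3 dr' = 4πρ₀ r^4/(4·R) = 1.415×10^-7 C.
By Gauss's law, ∮E·dA = E·4πr² = Q_enc/ε₀.
E = k|Q_enc|/r² = (8.99×10^9)(1.415×10^-7)/(0.137)² = 6.78×10^4 N/C.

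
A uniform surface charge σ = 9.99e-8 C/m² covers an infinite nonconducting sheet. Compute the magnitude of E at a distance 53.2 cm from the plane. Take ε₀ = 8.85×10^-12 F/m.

Choose a cylindrical pillbox piercing the sheet, end faces (area A) parallel to it.
Only the two end caps contribute flux: Φ = 2EA. With Q_enc = σA, Gauss's law gives E = |σ|/(2ε₀).
E = |σ|/(2ε₀) = (9.99×10^-8)/(2·8.85×10^-12) = 5.64e3 N/C.

E = 5.64×10^3 N/C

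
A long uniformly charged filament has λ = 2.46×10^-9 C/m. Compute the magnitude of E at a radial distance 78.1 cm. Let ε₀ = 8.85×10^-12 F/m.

Coaxial Gaussian cylinder, radius r = 78.1 cm, length L.
Q_enc = λL, so λ_enc = 2.46×10^-9 C/m.
By Gauss's law (flux through the curved wall only), E·2πrL = λ_enc L/ε₀.
E = |λ_enc|/(2πε₀r) = (2.46×10^-9)/(2π·8.85×10^-12·0.781) = 56.6 N/C.

|E| = 56.6 N/C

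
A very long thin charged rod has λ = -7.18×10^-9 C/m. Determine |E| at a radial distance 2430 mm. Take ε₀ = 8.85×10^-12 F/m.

53.1 V/m

Take a coaxial cylindrical Gaussian surface of radius r = 2430 mm and length L.
Q_enc = λL, so λ_enc = -7.18×10^-9 C/m.
Gauss's law: E·2πrL = λ_enc L/ε₀.
E = |λ_enc|/(2πε₀r) = (7.18×10^-9)/(2π·8.85×10^-12·2.43) = 53.1 N/C.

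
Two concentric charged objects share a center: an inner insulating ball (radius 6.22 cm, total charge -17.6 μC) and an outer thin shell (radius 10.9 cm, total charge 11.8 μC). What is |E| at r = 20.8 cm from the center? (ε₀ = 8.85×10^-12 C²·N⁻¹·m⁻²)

Take a concentric spherical Gaussian surface of radius r = 20.8 cm (r > 10.9 cm, enclosing both).
Q_enc = (-17.6 μC) + (11.8 μC) = -5.80×10^-6 C.
Gauss's law: E·4πr² = Q_enc/ε₀.
E = |Q_enc|/(4πε₀r²) = (5.80e-6)/(4π·8.85×10^-12·(0.208)²) = 1.21×10^6 N/C.

|E| = 1.21e6 V/m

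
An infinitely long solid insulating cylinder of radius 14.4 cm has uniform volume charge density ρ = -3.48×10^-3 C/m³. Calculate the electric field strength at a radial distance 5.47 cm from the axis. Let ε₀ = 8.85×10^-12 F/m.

Coaxial Gaussian cylinder, radius r = 5.47 cm, length L (r < R).
Enclosed charge per unit length: λ_enc = ρ·πr² = (-3.48e-3)π(0.0547)² = -3.271e-5 C/m.
Applying ∮E·dA = Q_enc/ε₀ with the end caps contributing no flux:
E = |λ_enc|/(2πε₀r) = (3.271×10^-5)/(2π·8.85×10^-12·0.0547) = 1.08×10^7 N/C.

1.08e7 V/m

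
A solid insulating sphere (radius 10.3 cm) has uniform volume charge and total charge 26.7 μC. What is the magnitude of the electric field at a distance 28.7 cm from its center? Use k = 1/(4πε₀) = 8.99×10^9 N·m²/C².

Symmetry ⇒ E = E(r) r̂. Gaussian sphere of radius r = 28.7 cm (r > R, so the entire charge is enclosed).
Q_enc = 26.7 μC = 2.67×10^-5 C.
Since E is radial and uniform over the Gaussian sphere, Φ = E·4πr² = Q_enc/ε₀.
E = k|Q_enc|/r² = (8.99×10^9)(2.67×10^-5)/(0.287)² = 2.91×10^6 N/C.

E = 2.91e6 N/C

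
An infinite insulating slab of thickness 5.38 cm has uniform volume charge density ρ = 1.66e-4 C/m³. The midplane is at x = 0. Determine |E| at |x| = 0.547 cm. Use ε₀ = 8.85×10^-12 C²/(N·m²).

By symmetry E is perpendicular to the slab. A Gaussian pillbox from −0.547 cm to +0.547 cm (face area A) lies entirely within the slab.
Q_enc = ρ·(2x)·A and flux = 2EA, so 2EA = 2ρxA/ε₀ ⇒ E = |ρ|x/ε₀.
E = (1.66e-4)(0.00547)/(8.85×10^-12) = 1.03e5 N/C.

E = 1.03e5 V/m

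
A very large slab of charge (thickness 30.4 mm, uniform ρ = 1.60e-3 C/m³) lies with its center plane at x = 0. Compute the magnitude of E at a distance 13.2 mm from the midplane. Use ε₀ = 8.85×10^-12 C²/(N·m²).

E = 2.39×10^6 N/C

By symmetry E is perpendicular to the slab. A Gaussian pillbox from −13.2 mm to +13.2 mm (face area A) lies entirely within the slab.
Q_enc = ρ·(2x)·A and flux = 2EA, so 2EA = 2ρxA/ε₀ ⇒ E = |ρ|x/ε₀.
E = (1.60×10^-3)(0.0132)/(8.85×10^-12) = 2.39e6 N/C.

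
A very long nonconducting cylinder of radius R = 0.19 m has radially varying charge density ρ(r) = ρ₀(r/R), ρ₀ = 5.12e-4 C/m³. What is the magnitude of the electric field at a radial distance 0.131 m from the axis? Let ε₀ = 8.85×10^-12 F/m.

Take a coaxial cylindrical Gaussian surface of radius r = 0.131 m and length L (r < R).
Integrating ρ over the cross-section to radius r: λ_enc = (2πρ₀/R) ∫₀^r r'^2 dr' = 2πρ₀ r^3/(3·R) = 1.269e-5 C/m.
Since E is radial and uniform over the curved surface, Φ = E·2πrL = Q_enc/ε₀ = λ_enc L/ε₀.
E = |λ_enc|/(2πε₀r) = (1.269×10^-5)/(2π·8.85×10^-12·0.131) = 1.74e6 N/C.

|E| ≈ 1.74e6 N/C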